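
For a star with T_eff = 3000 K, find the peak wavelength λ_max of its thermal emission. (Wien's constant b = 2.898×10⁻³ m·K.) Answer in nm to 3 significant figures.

λ_max = b/T = 2.898×10⁻³ / 3000 = 9.66×10^-7 m = 966.0 nm.

966 nm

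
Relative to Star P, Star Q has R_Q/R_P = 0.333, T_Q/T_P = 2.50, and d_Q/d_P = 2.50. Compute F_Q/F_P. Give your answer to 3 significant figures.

0.693

L_Q/L_P = (R_Q/R_P)²(T_Q/T_P)⁴ = (0.333)² × (2.50)⁴ = 4.332.
F_Q/F_P = (L_Q/L_P)/(d_Q/d_P)² = 4.332 / (2.50)² = 0.6931.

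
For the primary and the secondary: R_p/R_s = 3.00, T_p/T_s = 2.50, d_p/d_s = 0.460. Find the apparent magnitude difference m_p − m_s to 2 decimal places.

-8.05

L_p/L_s = (3.00)²(2.50)⁴ = 351.6.
F_p/F_s = (L_p/L_s)/(d_p/d_s)² = 351.6/0.2116 = 1661.
m_p − m_s = −2.5 log₁₀(1661) = -8.05.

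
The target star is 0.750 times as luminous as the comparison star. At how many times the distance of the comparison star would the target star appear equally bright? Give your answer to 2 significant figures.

Equal flux requires L_t/d_t² = L_c/d_c², so d_t/d_c = √(L_t/L_c)
= √(0.750) = 0.8660.

0.87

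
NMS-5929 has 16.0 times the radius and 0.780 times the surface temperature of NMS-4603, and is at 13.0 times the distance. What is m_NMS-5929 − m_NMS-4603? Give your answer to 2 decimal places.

0.63

L_NMS-5929/L_NMS-4603 = (16.0)²(0.780)⁴ = 94.76.
F_NMS-5929/F_NMS-4603 = (L_NMS-5929/L_NMS-4603)/(d_NMS-5929/d_NMS-4603)² = 94.76/169.0 = 0.5607.
m_NMS-5929 − m_NMS-4603 = −2.5 log₁₀(0.5607) = 0.63.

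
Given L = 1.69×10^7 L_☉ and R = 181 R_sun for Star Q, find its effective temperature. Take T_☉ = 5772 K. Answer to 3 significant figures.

T/T_☉ = (L/L_☉)^(1/4) / (R/R_☉)^(1/2)
T = 5772 × (1.69×10^7)^(1/4) / √(181) = 5772 × 64.12 / 13.45 = 2.751×10^4 K.

2.75×10^4 K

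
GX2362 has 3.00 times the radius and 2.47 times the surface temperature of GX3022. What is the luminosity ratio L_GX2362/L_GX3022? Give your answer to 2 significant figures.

From the Stefan–Boltzmann law, L ∝ R²T⁴, so
L_GX2362/L_GX3022 = (R_GX2362/R_GX3022)² (T_GX2362/T_GX3022)⁴ = (3.00)² × (2.47)⁴ = 9.000 × 37.22 = 335.0.

3.3×10^2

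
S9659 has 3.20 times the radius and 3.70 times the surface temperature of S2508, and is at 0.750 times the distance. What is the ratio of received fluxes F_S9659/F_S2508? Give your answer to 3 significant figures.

L_S9659/L_S2508 = (R_S9659/R_S2508)²(T_S9659/T_S2508)⁴ = (3.20)² × (3.70)⁴ = 1919.
F_S9659/F_S2508 = (L_S9659/L_S2508)/(d_S9659/d_S2508)² = 1919 / (0.750)² = 3412.

3.41×10^3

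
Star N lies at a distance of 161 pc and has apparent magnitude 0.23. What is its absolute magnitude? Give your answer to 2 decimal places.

-5.80

M = m − 5 log₁₀(d/10 pc) = 0.23 − 5 log₁₀(161/10)
  = 0.23 − 5 × 1.207 = 0.23 − 6.03 = -5.80.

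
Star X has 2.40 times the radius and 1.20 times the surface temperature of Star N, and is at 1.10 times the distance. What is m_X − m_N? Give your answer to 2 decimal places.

-2.49

L_X/L_N = (2.40)²(1.20)⁴ = 11.94.
F_X/F_N = (L_X/L_N)/(d_X/d_N)² = 11.94/1.210 = 9.871.
m_X − m_N = −2.5 log₁₀(9.871) = -2.49.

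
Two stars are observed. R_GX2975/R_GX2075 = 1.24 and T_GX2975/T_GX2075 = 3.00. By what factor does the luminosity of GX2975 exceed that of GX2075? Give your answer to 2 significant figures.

1.2×10^2

From the Stefan–Boltzmann law, L ∝ R²T⁴, so
L_GX2975/L_GX2075 = (R_GX2975/R_GX2075)² (T_GX2975/T_GX2075)⁴ = (1.24)² × (3.00)⁴ = 1.538 × 81.00 = 124.5.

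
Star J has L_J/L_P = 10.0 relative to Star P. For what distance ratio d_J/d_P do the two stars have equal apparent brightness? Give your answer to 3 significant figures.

3.16

Equal flux requires L_J/d_J² = L_P/d_P², so d_J/d_P = √(L_J/L_P)
= √(10.0) = 3.162.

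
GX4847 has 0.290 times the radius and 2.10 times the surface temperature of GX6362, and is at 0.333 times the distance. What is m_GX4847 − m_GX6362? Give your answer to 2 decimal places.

L_GX4847/L_GX6362 = (0.290)²(2.10)⁴ = 1.636.
F_GX4847/F_GX6362 = (L_GX4847/L_GX6362)/(d_GX4847/d_GX6362)² = 1.636/0.1109 = 14.75.
m_GX4847 − m_GX6362 = −2.5 log₁₀(14.75) = -2.92.

-2.92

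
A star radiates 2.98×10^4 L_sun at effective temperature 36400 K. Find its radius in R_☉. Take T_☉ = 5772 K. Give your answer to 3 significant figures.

R/R_☉ = √(L/L_☉) / (T/T_☉)² = √(2.98×10^4) / (6.306)²
       = 172.6 / 39.77 = 4.341.

4.34 R_☉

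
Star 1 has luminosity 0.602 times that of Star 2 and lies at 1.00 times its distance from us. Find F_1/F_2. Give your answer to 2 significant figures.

F = L/(4πd²), so F_1/F_2 = (L_1/L_2) / (d_1/d_2)²
= 0.602 / (1.00)² = 0.602 / 1.000 = 0.6020.

0.60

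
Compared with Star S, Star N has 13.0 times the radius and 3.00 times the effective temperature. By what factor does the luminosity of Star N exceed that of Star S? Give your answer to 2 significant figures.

1.4×10^4

From the Stefan–Boltzmann law, L ∝ R²T⁴, so
L_N/L_S = (R_N/R_S)² (T_N/T_S)⁴ = (13.0)² × (3.00)⁴ = 169.0 × 81.00 = 1.369×10^4.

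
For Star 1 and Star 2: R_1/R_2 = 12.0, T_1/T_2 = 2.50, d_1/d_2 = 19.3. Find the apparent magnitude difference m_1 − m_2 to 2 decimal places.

L_1/L_2 = (12.0)²(2.50)⁴ = 5625.
F_1/F_2 = (L_1/L_2)/(d_1/d_2)² = 5625/372.5 = 15.10.
m_1 − m_2 = −2.5 log₁₀(15.10) = -2.95.

-2.95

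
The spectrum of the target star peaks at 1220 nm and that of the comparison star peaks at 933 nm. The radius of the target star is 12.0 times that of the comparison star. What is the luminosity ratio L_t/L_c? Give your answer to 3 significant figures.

Wien's law gives T ∝ 1/λ_max, so T_t/T_c = λ_c/λ_t = 933/1220 = 0.7648.
Then L ∝ R²T⁴ gives L_t/L_c = (12.0)² × (0.7648)⁴ = 144.0 × 0.3420 = 49.25.

49.3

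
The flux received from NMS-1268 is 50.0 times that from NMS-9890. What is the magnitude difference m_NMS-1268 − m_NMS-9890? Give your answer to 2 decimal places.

-4.25

m_NMS-1268 − m_NMS-9890 = −2.5 log₁₀(F_NMS-1268/F_NMS-9890) = −2.5 log₁₀(50.0) = −2.5 × (1.699) = -4.247.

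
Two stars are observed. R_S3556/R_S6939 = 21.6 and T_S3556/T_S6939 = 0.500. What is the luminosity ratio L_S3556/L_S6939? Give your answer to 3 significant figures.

29.2

From the Stefan–Boltzmann law, L ∝ R²T⁴, so
L_S3556/L_S6939 = (R_S3556/R_S6939)² (T_S3556/T_S6939)⁴ = (21.6)² × (0.500)⁴ = 466.6 × 0.06250 = 29.16.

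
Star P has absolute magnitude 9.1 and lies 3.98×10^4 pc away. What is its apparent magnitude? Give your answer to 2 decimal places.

27.10

m = M + 5 log₁₀(d/10 pc) = 9.1 + 5 log₁₀(3.98×10^4/10)
  = 9.1 + 5 × 3.600 = 9.1 + 18.00 = 27.10.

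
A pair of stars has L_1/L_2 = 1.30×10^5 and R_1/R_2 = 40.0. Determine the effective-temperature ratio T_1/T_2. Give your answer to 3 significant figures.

3.00

L ∝ R²T⁴ gives T ∝ (L/R²)^(1/4), so
T_1/T_2 = (1.30×10^5 / 40.0²)^(1/4) = (81.25)^(1/4) = 3.002.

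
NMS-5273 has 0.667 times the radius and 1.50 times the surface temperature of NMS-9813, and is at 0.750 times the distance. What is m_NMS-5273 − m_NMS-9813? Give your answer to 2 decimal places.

L_NMS-5273/L_NMS-9813 = (0.667)²(1.50)⁴ = 2.252.
F_NMS-5273/F_NMS-9813 = (L_NMS-5273/L_NMS-9813)/(d_NMS-5273/d_NMS-9813)² = 2.252/0.5625 = 4.004.
m_NMS-5273 − m_NMS-9813 = −2.5 log₁₀(4.004) = -1.51.

-1.51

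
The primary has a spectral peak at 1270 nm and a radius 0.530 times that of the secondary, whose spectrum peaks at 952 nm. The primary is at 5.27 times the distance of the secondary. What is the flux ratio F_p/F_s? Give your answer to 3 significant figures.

Wien's law: T_p/T_s = λ_s/λ_p = 952/1270 = 0.7496.
L_p/L_s = (R_p/R_s)²(T_p/T_s)⁴ = (0.530)²(0.7496)⁴ = 0.08869.
F_p/F_s = (L_p/L_s)/(d_p/d_s)² = 0.08869/(5.27)² = 0.003193.

0.00319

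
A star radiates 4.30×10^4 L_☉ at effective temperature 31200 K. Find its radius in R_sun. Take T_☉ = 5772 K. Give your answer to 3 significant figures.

7.10 R_sun

R/R_☉ = √(L/L_☉) / (T/T_☉)² = √(4.30×10^4) / (5.405)²
       = 207.4 / 29.22 = 7.097.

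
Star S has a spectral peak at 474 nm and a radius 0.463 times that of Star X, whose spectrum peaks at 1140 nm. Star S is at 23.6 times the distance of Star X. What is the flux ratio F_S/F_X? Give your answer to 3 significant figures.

0.0129

Wien's law: T_S/T_X = λ_X/λ_S = 1140/474 = 2.405.
L_S/L_X = (R_S/R_X)²(T_S/T_X)⁴ = (0.463)²(2.405)⁴ = 7.172.
F_S/F_X = (L_S/L_X)/(d_S/d_X)² = 7.172/(23.6)² = 0.01288.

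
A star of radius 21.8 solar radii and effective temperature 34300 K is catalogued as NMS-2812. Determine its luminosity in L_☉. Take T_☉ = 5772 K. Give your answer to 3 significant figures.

L/L_☉ = (R/R_☉)² (T/T_☉)⁴ = (21.8)² × (34300/5772)⁴
       = 475.2 × (5.942)⁴ = 475.2 × 1247 = 5.926×10^5.

5.93×10^5 L_☉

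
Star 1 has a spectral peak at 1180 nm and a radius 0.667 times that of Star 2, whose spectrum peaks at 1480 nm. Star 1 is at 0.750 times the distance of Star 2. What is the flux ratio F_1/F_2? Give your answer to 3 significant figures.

1.96

Wien's law: T_1/T_2 = λ_2/λ_1 = 1480/1180 = 1.254.
L_1/L_2 = (R_1/R_2)²(T_1/T_2)⁴ = (0.667)²(1.254)⁴ = 1.101.
F_1/F_2 = (L_1/L_2)/(d_1/d_2)² = 1.101/(0.750)² = 1.957.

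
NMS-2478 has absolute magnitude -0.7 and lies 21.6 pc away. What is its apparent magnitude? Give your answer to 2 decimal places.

m = M + 5 log₁₀(d/10 pc) = -0.7 + 5 log₁₀(21.6/10)
  = -0.7 + 5 × 0.334 = -0.7 + 1.67 = 0.97.

0.97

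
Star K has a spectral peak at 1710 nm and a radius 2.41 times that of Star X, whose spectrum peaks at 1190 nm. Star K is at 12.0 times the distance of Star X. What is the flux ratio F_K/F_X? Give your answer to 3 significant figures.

Wien's law: T_K/T_X = λ_X/λ_K = 1190/1710 = 0.6959.
L_K/L_X = (R_K/R_X)²(T_K/T_X)⁴ = (2.41)²(0.6959)⁴ = 1.362.
F_K/F_X = (L_K/L_X)/(d_K/d_X)² = 1.362/(12.0)² = 0.009460.

0.00946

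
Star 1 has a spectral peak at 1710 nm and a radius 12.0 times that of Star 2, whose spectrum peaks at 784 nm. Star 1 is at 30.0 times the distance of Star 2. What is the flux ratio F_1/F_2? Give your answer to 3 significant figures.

Wien's law: T_1/T_2 = λ_2/λ_1 = 784/1710 = 0.4585.
L_1/L_2 = (R_1/R_2)²(T_1/T_2)⁴ = (12.0)²(0.4585)⁴ = 6.363.
F_1/F_2 = (L_1/L_2)/(d_1/d_2)² = 6.363/(30.0)² = 0.007070.

0.00707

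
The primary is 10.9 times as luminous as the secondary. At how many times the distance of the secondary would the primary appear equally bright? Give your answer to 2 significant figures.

Equal flux requires L_p/d_p² = L_s/d_s², so d_p/d_s = √(L_p/L_s)
= √(10.9) = 3.302.

3.3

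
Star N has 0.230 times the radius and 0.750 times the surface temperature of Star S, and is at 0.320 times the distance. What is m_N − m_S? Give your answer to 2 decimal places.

1.97

L_N/L_S = (0.230)²(0.750)⁴ = 0.01674.
F_N/F_S = (L_N/L_S)/(d_N/d_S)² = 0.01674/0.1024 = 0.1635.
m_N − m_S = −2.5 log₁₀(0.1635) = 1.97.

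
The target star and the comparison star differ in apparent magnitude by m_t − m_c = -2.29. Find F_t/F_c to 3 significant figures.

8.24

F_t/F_c = 10^(−(m_t − m_c)/2.5) = 10^(2.29/2.5) = 10^0.916 = 8.241.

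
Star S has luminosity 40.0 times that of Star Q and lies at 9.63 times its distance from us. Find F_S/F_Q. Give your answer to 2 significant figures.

F = L/(4πd²), so F_S/F_Q = (L_S/L_Q) / (d_S/d_Q)²
= 40.0 / (9.63)² = 40.0 / 92.74 = 0.4313.

0.43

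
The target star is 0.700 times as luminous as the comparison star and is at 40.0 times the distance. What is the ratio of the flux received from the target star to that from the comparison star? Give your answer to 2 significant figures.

4.4×10^-4

F = L/(4πd²), so F_t/F_c = (L_t/L_c) / (d_t/d_c)²
= 0.700 / (40.0)² = 0.700 / 1600 = 4.375×10^-4.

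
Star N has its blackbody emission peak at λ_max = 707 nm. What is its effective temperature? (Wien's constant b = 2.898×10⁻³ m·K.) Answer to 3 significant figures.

4.10×10^3 K

T = b/λ_max = 2.898×10⁻³ / (707×10⁻⁹) = 4099 K.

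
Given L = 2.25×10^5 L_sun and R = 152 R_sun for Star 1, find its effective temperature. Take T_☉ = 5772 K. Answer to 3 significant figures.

1.02×10^4 K

T/T_☉ = (L/L_☉)^(1/4) / (R/R_☉)^(1/2)
T = 5772 × (2.25×10^5)^(1/4) / √(152) = 5772 × 21.78 / 12.33 = 1.020×10^4 K.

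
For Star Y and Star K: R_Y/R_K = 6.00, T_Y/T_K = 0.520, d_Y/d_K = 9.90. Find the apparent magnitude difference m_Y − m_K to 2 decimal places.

L_Y/L_K = (6.00)²(0.520)⁴ = 2.632.
F_Y/F_K = (L_Y/L_K)/(d_Y/d_K)² = 2.632/98.01 = 0.02686.
m_Y − m_K = −2.5 log₁₀(0.02686) = 3.93.

3.93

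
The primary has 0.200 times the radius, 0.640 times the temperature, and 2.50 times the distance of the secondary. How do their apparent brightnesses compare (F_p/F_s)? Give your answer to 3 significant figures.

L_p/L_s = (R_p/R_s)²(T_p/T_s)⁴ = (0.200)² × (0.640)⁴ = 0.006711.
F_p/F_s = (L_p/L_s)/(d_p/d_s)² = 0.006711 / (2.50)² = 0.001074.

0.00107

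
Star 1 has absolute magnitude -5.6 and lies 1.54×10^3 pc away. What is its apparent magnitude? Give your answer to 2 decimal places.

m = M + 5 log₁₀(d/10 pc) = -5.6 + 5 log₁₀(1.54×10^3/10)
  = -5.6 + 5 × 2.188 = -5.6 + 10.94 = 5.34.

5.34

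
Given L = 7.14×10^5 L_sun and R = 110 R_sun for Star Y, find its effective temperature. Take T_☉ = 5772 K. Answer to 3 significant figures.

1.60×10^4 K

T/T_☉ = (L/L_☉)^(1/4) / (R/R_☉)^(1/2)
T = 5772 × (7.14×10^5)^(1/4) / √(110) = 5772 × 29.07 / 10.49 = 1.600×10^4 K.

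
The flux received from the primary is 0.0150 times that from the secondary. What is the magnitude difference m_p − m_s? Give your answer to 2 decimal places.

4.56

m_p − m_s = −2.5 log₁₀(F_p/F_s) = −2.5 log₁₀(0.0150) = −2.5 × (-1.824) = 4.560.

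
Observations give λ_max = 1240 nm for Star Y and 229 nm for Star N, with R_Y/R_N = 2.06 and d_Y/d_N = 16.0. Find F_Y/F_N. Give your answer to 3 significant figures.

1.93×10^-5

Wien's law: T_Y/T_N = λ_N/λ_Y = 229/1240 = 0.1847.
L_Y/L_N = (R_Y/R_N)²(T_Y/T_N)⁴ = (2.06)²(0.1847)⁴ = 0.004936.
F_Y/F_N = (L_Y/L_N)/(d_Y/d_N)² = 0.004936/(16.0)² = 1.928×10^-5.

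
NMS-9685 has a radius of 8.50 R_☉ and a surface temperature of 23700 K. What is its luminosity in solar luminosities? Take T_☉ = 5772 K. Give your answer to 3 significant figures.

2.05×10^4 solar luminosities

L/L_☉ = (R/R_☉)² (T/T_☉)⁴ = (8.50)² × (23700/5772)⁴
       = 72.25 × (4.106)⁴ = 72.25 × 284.2 = 2.054×10^4.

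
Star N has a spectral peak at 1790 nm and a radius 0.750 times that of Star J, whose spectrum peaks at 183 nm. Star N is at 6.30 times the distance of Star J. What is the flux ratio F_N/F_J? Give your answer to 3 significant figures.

Wien's law: T_N/T_J = λ_J/λ_N = 183/1790 = 0.1022.
L_N/L_J = (R_N/R_J)²(T_N/T_J)⁴ = (0.750)²(0.1022)⁴ = 6.145×10^-5.
F_N/F_J = (L_N/L_J)/(d_N/d_J)² = 6.145×10^-5/(6.30)² = 1.548×10^-6.

1.55×10^-6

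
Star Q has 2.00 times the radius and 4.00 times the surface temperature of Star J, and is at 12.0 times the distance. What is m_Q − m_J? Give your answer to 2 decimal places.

-2.13

L_Q/L_J = (2.00)²(4.00)⁴ = 1024.
F_Q/F_J = (L_Q/L_J)/(d_Q/d_J)² = 1024/144.0 = 7.111.
m_Q − m_J = −2.5 log₁₀(7.111) = -2.13.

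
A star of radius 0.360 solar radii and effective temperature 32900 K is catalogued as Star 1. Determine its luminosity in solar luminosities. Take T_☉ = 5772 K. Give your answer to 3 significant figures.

137 solar luminosities

L/L_☉ = (R/R_☉)² (T/T_☉)⁴ = (0.360)² × (32900/5772)⁴
       = 0.1296 × (5.700)⁴ = 0.1296 × 1056 = 136.8.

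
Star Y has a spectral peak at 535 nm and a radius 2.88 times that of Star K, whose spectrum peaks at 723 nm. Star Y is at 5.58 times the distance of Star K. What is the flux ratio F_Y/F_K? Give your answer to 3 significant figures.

Wien's law: T_Y/T_K = λ_K/λ_Y = 723/535 = 1.351.
L_Y/L_K = (R_Y/R_K)²(T_Y/T_K)⁴ = (2.88)²(1.351)⁴ = 27.66.
F_Y/F_K = (L_Y/L_K)/(d_Y/d_K)² = 27.66/(5.58)² = 0.8885.

0.888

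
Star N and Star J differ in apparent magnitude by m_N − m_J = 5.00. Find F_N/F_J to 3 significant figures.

F_N/F_J = 10^(−(m_N − m_J)/2.5) = 10^(-5.00/2.5) = 10^-2.000 = 0.01000.

0.0100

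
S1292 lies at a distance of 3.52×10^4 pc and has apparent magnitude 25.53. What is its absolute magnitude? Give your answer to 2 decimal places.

M = m − 5 log₁₀(d/10 pc) = 25.53 − 5 log₁₀(3.52×10^4/10)
  = 25.53 − 5 × 3.547 = 25.53 − 17.73 = 7.80.

7.80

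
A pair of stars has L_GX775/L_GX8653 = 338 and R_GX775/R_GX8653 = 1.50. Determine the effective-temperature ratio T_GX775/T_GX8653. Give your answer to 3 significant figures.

L ∝ R²T⁴ gives T ∝ (L/R²)^(1/4), so
T_GX775/T_GX8653 = (338 / 1.50²)^(1/4) = (150.2)^(1/4) = 3.501.

3.50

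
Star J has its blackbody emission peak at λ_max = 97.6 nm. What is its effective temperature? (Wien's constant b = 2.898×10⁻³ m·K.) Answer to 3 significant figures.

2.97×10^4 K

T = b/λ_max = 2.898×10⁻³ / (97.6×10⁻⁹) = 2.969×10^4 K.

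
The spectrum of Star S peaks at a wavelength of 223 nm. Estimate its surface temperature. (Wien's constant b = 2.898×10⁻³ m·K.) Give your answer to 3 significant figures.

1.30×10^4 K

T = b/λ_max = 2.898×10⁻³ / (223×10⁻⁹) = 1.300×10^4 K.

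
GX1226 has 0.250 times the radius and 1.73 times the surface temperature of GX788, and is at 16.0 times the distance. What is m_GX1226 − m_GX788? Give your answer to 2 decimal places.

6.65

L_GX1226/L_GX788 = (0.250)²(1.73)⁴ = 0.5598.
F_GX1226/F_GX788 = (L_GX1226/L_GX788)/(d_GX1226/d_GX788)² = 0.5598/256.0 = 0.002187.
m_GX1226 − m_GX788 = −2.5 log₁₀(0.002187) = 6.65.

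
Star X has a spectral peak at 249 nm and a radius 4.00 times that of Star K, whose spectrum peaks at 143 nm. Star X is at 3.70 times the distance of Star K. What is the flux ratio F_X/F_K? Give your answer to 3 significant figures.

0.127

Wien's law: T_X/T_K = λ_K/λ_X = 143/249 = 0.5743.
L_X/L_K = (R_X/R_K)²(T_X/T_K)⁴ = (4.00)²(0.5743)⁴ = 1.740.
F_X/F_K = (L_X/L_K)/(d_X/d_K)² = 1.740/(3.70)² = 0.1271.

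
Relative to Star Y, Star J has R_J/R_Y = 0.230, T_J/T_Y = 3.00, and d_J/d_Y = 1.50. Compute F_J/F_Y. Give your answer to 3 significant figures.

L_J/L_Y = (R_J/R_Y)²(T_J/T_Y)⁴ = (0.230)² × (3.00)⁴ = 4.285.
F_J/F_Y = (L_J/L_Y)/(d_J/d_Y)² = 4.285 / (1.50)² = 1.904.

1.90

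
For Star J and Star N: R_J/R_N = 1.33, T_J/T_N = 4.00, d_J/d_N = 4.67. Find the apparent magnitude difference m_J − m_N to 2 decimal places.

L_J/L_N = (1.33)²(4.00)⁴ = 452.8.
F_J/F_N = (L_J/L_N)/(d_J/d_N)² = 452.8/21.81 = 20.76.
m_J − m_N = −2.5 log₁₀(20.76) = -3.29.

-3.29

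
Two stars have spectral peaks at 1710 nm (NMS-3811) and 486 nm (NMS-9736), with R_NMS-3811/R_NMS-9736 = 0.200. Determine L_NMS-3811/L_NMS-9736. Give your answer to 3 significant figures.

Wien's law gives T ∝ 1/λ_max, so T_NMS-3811/T_NMS-9736 = λ_NMS-9736/λ_NMS-3811 = 486/1710 = 0.2842.
Then L ∝ R²T⁴ gives L_NMS-3811/L_NMS-9736 = (0.200)² × (0.2842)⁴ = 0.04000 × 0.006525 = 2.610×10^-4.

2.61×10^-4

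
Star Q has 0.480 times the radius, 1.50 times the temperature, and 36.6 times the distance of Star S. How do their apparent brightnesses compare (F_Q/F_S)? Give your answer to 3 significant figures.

L_Q/L_S = (R_Q/R_S)²(T_Q/T_S)⁴ = (0.480)² × (1.50)⁴ = 1.166.
F_Q/F_S = (L_Q/L_S)/(d_Q/d_S)² = 1.166 / (36.6)² = 8.707×10^-4.

8.71×10^-4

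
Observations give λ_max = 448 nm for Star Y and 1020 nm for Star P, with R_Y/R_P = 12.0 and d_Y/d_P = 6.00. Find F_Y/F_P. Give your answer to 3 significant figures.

Wien's law: T_Y/T_P = λ_P/λ_Y = 1020/448 = 2.277.
L_Y/L_P = (R_Y/R_P)²(T_Y/T_P)⁴ = (12.0)²(2.277)⁴ = 3869.
F_Y/F_P = (L_Y/L_P)/(d_Y/d_P)² = 3869/(6.00)² = 107.5.

107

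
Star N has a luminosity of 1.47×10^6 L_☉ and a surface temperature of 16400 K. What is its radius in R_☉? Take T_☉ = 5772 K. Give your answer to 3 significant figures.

150 R_☉

R/R_☉ = √(L/L_☉) / (T/T_☉)² = √(1.47×10^6) / (2.841)²
       = 1212 / 8.073 = 150.2.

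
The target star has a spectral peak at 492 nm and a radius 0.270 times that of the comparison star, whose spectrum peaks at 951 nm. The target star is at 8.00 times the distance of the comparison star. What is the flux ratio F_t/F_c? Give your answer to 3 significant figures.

Wien's law: T_t/T_c = λ_c/λ_t = 951/492 = 1.933.
L_t/L_c = (R_t/R_c)²(T_t/T_c)⁴ = (0.270)²(1.933)⁴ = 1.018.
F_t/F_c = (L_t/L_c)/(d_t/d_c)² = 1.018/(8.00)² = 0.01590.

0.0159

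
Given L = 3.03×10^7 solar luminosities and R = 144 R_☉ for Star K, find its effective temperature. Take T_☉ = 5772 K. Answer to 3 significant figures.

T/T_☉ = (L/L_☉)^(1/4) / (R/R_☉)^(1/2)
T = 5772 × (3.03×10^7)^(1/4) / √(144) = 5772 × 74.19 / 12.00 = 3.569×10^4 K.

3.57×10^4 K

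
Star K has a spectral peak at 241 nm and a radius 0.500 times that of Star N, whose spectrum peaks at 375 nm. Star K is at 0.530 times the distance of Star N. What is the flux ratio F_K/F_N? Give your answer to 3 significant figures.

Wien's law: T_K/T_N = λ_N/λ_K = 375/241 = 1.556.
L_K/L_N = (R_K/R_N)²(T_K/T_N)⁴ = (0.500)²(1.556)⁴ = 1.466.
F_K/F_N = (L_K/L_N)/(d_K/d_N)² = 1.466/(0.530)² = 5.217.

5.22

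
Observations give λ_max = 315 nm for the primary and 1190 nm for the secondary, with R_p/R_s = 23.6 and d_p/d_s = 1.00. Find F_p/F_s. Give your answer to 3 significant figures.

1.13×10^5

Wien's law: T_p/T_s = λ_s/λ_p = 1190/315 = 3.778.
L_p/L_s = (R_p/R_s)²(T_p/T_s)⁴ = (23.6)²(3.778)⁴ = 1.134×10^5.
F_p/F_s = (L_p/L_s)/(d_p/d_s)² = 1.134×10^5/(1.00)² = 1.134×10^5.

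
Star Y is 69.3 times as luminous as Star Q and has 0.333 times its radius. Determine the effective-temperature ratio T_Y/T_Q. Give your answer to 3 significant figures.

5.00

L ∝ R²T⁴ gives T ∝ (L/R²)^(1/4), so
T_Y/T_Q = (69.3 / 0.333²)^(1/4) = (624.9)^(1/4) = 5.000.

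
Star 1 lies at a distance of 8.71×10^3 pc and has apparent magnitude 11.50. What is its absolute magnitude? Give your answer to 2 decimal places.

-3.20

M = m − 5 log₁₀(d/10 pc) = 11.50 − 5 log₁₀(8.71×10^3/10)
  = 11.50 − 5 × 2.940 = 11.50 − 14.70 = -3.20.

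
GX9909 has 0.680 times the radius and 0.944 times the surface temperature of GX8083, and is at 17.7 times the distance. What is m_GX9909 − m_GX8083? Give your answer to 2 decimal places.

7.33

L_GX9909/L_GX8083 = (0.680)²(0.944)⁴ = 0.3672.
F_GX9909/F_GX8083 = (L_GX9909/L_GX8083)/(d_GX9909/d_GX8083)² = 0.3672/313.3 = 0.001172.
m_GX9909 − m_GX8083 = −2.5 log₁₀(0.001172) = 7.33.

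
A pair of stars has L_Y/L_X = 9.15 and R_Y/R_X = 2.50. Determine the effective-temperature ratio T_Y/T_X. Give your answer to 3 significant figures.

1.10

L ∝ R²T⁴ gives T ∝ (L/R²)^(1/4), so
T_Y/T_X = (9.15 / 2.50²)^(1/4) = (1.464)^(1/4) = 1.100.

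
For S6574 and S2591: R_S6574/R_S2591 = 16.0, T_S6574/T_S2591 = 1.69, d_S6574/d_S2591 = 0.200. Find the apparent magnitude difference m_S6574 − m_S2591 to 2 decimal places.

-11.79

L_S6574/L_S2591 = (16.0)²(1.69)⁴ = 2088.
F_S6574/F_S2591 = (L_S6574/L_S2591)/(d_S6574/d_S2591)² = 2088/0.04000 = 5.221×10^4.
m_S6574 − m_S2591 = −2.5 log₁₀(5.221×10^4) = -11.79.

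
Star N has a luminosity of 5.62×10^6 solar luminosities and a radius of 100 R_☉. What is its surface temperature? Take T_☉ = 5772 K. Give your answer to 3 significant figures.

2.81×10^4 K

T/T_☉ = (L/L_☉)^(1/4) / (R/R_☉)^(1/2)
T = 5772 × (5.62×10^6)^(1/4) / √(100) = 5772 × 48.69 / 10.00 = 2.810×10^4 K.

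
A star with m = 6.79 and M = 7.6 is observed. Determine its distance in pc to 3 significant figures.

m − M = 5 log₁₀(d/10 pc)
6.79 − (7.6) = -0.81 = 5 log₁₀(d/10)
d = 10 × 10^(-0.81/5) = 10 × 10^-0.162 = 6.887 pc.

6.89 pc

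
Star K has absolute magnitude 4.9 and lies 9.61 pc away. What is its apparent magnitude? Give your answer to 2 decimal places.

4.81

m = M + 5 log₁₀(d/10 pc) = 4.9 + 5 log₁₀(9.61/10)
  = 4.9 + 5 × -0.017 = 4.9 + -0.09 = 4.81.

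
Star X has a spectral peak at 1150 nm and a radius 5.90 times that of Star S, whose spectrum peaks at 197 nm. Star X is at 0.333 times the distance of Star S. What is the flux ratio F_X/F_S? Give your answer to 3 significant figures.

Wien's law: T_X/T_S = λ_S/λ_X = 197/1150 = 0.1713.
L_X/L_S = (R_X/R_S)²(T_X/T_S)⁴ = (5.90)²(0.1713)⁴ = 0.02998.
F_X/F_S = (L_X/L_S)/(d_X/d_S)² = 0.02998/(0.333)² = 0.2703.

0.270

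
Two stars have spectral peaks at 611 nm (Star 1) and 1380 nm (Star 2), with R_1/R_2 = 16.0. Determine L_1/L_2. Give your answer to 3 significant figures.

Wien's law gives T ∝ 1/λ_max, so T_1/T_2 = λ_2/λ_1 = 1380/611 = 2.259.
Then L ∝ R²T⁴ gives L_1/L_2 = (16.0)² × (2.259)⁴ = 256.0 × 26.02 = 6662.

6.66×10^3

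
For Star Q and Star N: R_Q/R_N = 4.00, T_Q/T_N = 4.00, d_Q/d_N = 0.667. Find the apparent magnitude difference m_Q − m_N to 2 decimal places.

L_Q/L_N = (4.00)²(4.00)⁴ = 4096.
F_Q/F_N = (L_Q/L_N)/(d_Q/d_N)² = 4096/0.4449 = 9207.
m_Q − m_N = −2.5 log₁₀(9207) = -9.91.

-9.91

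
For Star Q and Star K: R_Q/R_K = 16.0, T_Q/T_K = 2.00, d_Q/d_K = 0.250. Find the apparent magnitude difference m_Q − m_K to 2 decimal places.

-12.04

L_Q/L_K = (16.0)²(2.00)⁴ = 4096.
F_Q/F_K = (L_Q/L_K)/(d_Q/d_K)² = 4096/0.06250 = 6.554×10^4.
m_Q − m_K = −2.5 log₁₀(6.554×10^4) = -12.04.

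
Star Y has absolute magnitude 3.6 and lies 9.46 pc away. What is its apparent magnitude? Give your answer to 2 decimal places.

3.48

m = M + 5 log₁₀(d/10 pc) = 3.6 + 5 log₁₀(9.46/10)
  = 3.6 + 5 × -0.024 = 3.6 + -0.12 = 3.48.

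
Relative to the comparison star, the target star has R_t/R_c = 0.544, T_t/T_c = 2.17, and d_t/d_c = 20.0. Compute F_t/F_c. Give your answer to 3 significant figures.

L_t/L_c = (R_t/R_c)²(T_t/T_c)⁴ = (0.544)² × (2.17)⁴ = 6.562.
F_t/F_c = (L_t/L_c)/(d_t/d_c)² = 6.562 / (20.0)² = 0.01641.

0.0164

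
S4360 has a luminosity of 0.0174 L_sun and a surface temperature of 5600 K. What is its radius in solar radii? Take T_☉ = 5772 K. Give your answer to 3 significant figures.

0.140 solar radii

R/R_☉ = √(L/L_☉) / (T/T_☉)² = √(0.0174) / (0.9702)²
       = 0.1319 / 0.9413 = 0.1401.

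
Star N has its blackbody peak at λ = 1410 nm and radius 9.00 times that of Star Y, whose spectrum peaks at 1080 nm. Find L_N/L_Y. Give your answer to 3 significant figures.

27.9

Wien's law gives T ∝ 1/λ_max, so T_N/T_Y = λ_Y/λ_N = 1080/1410 = 0.7660.
Then L ∝ R²T⁴ gives L_N/L_Y = (9.00)² × (0.7660)⁴ = 81.00 × 0.3442 = 27.88.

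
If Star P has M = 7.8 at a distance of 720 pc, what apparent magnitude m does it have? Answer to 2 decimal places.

m = M + 5 log₁₀(d/10 pc) = 7.8 + 5 log₁₀(720/10)
  = 7.8 + 5 × 1.857 = 7.8 + 9.29 = 17.09.

17.09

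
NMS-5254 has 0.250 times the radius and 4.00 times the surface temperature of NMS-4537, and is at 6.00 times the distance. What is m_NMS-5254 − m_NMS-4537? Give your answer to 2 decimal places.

0.88

L_NMS-5254/L_NMS-4537 = (0.250)²(4.00)⁴ = 16.00.
F_NMS-5254/F_NMS-4537 = (L_NMS-5254/L_NMS-4537)/(d_NMS-5254/d_NMS-4537)² = 16.00/36.00 = 0.4444.
m_NMS-5254 − m_NMS-4537 = −2.5 log₁₀(0.4444) = 0.88.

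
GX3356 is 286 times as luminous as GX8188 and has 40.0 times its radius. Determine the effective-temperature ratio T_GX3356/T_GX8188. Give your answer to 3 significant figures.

0.650

L ∝ R²T⁴ gives T ∝ (L/R²)^(1/4), so
T_GX3356/T_GX8188 = (286 / 40.0²)^(1/4) = (0.1787)^(1/4) = 0.6502.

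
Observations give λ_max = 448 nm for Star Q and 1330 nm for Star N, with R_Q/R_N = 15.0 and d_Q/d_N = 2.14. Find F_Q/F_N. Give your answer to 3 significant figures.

Wien's law: T_Q/T_N = λ_N/λ_Q = 1330/448 = 2.969.
L_Q/L_N = (R_Q/R_N)²(T_Q/T_N)⁴ = (15.0)²(2.969)⁴ = 1.748×10^4.
F_Q/F_N = (L_Q/L_N)/(d_Q/d_N)² = 1.748×10^4/(2.14)² = 3816.

3.82×10^3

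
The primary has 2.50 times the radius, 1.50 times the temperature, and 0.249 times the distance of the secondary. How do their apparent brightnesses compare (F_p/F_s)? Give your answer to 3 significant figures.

L_p/L_s = (R_p/R_s)²(T_p/T_s)⁴ = (2.50)² × (1.50)⁴ = 31.64.
F_p/F_s = (L_p/L_s)/(d_p/d_s)² = 31.64 / (0.249)² = 510.3.

510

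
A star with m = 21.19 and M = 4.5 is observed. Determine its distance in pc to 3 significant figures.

2.18×10^4 pc

m − M = 5 log₁₀(d/10 pc)
21.19 − (4.5) = 16.69 = 5 log₁₀(d/10)
d = 10 × 10^(16.69/5) = 10 × 10^3.338 = 2.178×10^4 pc.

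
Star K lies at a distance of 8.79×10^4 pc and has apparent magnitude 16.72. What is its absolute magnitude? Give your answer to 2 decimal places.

-3.00

M = m − 5 log₁₀(d/10 pc) = 16.72 − 5 log₁₀(8.79×10^4/10)
  = 16.72 − 5 × 3.944 = 16.72 − 19.72 = -3.00.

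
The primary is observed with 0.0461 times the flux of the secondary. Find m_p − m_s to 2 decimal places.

3.34

m_p − m_s = −2.5 log₁₀(F_p/F_s) = −2.5 log₁₀(0.0461) = −2.5 × (-1.336) = 3.341.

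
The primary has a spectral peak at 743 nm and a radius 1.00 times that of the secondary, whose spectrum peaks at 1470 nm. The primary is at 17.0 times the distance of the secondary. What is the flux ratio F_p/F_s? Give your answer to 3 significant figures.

Wien's law: T_p/T_s = λ_s/λ_p = 1470/743 = 1.978.
L_p/L_s = (R_p/R_s)²(T_p/T_s)⁴ = (1.00)²(1.978)⁴ = 15.32.
F_p/F_s = (L_p/L_s)/(d_p/d_s)² = 15.32/(17.0)² = 0.05302.

0.0530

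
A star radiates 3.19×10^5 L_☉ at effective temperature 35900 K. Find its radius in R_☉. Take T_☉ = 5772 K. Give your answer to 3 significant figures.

R/R_☉ = √(L/L_☉) / (T/T_☉)² = √(3.19×10^5) / (6.220)²
       = 564.8 / 38.68 = 14.60.

14.6 R_☉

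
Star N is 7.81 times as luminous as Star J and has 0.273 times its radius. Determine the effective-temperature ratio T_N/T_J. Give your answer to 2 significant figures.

3.2

L ∝ R²T⁴ gives T ∝ (L/R²)^(1/4), so
T_N/T_J = (7.81 / 0.273²)^(1/4) = (104.8)^(1/4) = 3.199.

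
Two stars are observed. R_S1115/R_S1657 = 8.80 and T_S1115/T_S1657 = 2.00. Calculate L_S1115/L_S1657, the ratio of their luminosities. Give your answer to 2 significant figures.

1.2×10^3

From the Stefan–Boltzmann law, L ∝ R²T⁴, so
L_S1115/L_S1657 = (R_S1115/R_S1657)² (T_S1115/T_S1657)⁴ = (8.80)² × (2.00)⁴ = 77.44 × 16.00 = 1239.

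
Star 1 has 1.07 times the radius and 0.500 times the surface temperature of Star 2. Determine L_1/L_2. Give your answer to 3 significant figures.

0.0716

From the Stefan–Boltzmann law, L ∝ R²T⁴, so
L_1/L_2 = (R_1/R_2)² (T_1/T_2)⁴ = (1.07)² × (0.500)⁴ = 1.145 × 0.06250 = 0.07156.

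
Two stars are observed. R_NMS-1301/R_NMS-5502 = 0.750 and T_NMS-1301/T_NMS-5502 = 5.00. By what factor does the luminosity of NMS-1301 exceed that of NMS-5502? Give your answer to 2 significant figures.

3.5×10^2

From the Stefan–Boltzmann law, L ∝ R²T⁴, so
L_NMS-1301/L_NMS-5502 = (R_NMS-1301/R_NMS-5502)² (T_NMS-1301/T_NMS-5502)⁴ = (0.750)² × (5.00)⁴ = 0.5625 × 625.0 = 351.6.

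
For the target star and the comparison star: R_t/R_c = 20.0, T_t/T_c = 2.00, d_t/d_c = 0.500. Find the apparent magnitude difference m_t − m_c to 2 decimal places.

L_t/L_c = (20.0)²(2.00)⁴ = 6400.
F_t/F_c = (L_t/L_c)/(d_t/d_c)² = 6400/0.2500 = 2.560×10^4.
m_t − m_c = −2.5 log₁₀(2.560×10^4) = -11.02.

-11.02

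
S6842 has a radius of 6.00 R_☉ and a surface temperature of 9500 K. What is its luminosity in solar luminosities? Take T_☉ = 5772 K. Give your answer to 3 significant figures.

264 solar luminosities

L/L_☉ = (R/R_☉)² (T/T_☉)⁴ = (6.00)² × (9500/5772)⁴
       = 36.00 × (1.646)⁴ = 36.00 × 7.338 = 264.2.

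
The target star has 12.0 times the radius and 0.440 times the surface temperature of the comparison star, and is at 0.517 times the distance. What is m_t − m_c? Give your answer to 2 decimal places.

L_t/L_c = (12.0)²(0.440)⁴ = 5.397.
F_t/F_c = (L_t/L_c)/(d_t/d_c)² = 5.397/0.2673 = 20.19.
m_t − m_c = −2.5 log₁₀(20.19) = -3.26.

-3.26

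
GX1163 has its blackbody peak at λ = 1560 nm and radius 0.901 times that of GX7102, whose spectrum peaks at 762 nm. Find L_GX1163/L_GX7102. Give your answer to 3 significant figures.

Wien's law gives T ∝ 1/λ_max, so T_GX1163/T_GX7102 = λ_GX7102/λ_GX1163 = 762/1560 = 0.4885.
Then L ∝ R²T⁴ gives L_GX1163/L_GX7102 = (0.901)² × (0.4885)⁴ = 0.8118 × 0.05693 = 0.04621.

0.0462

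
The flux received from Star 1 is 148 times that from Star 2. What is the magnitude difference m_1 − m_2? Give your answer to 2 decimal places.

-5.43

m_1 − m_2 = −2.5 log₁₀(F_1/F_2) = −2.5 log₁₀(148) = −2.5 × (2.170) = -5.426.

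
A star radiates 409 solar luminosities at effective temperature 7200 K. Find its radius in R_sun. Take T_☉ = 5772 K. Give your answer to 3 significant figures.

R/R_☉ = √(L/L_☉) / (T/T_☉)² = √(409) / (1.247)²
       = 20.22 / 1.556 = 13.00.

13.0 R_sun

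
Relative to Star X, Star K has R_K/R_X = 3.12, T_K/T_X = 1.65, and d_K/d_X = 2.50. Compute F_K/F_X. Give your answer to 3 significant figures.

11.5

L_K/L_X = (R_K/R_X)²(T_K/T_X)⁴ = (3.12)² × (1.65)⁴ = 72.15.
F_K/F_X = (L_K/L_X)/(d_K/d_X)² = 72.15 / (2.50)² = 11.54.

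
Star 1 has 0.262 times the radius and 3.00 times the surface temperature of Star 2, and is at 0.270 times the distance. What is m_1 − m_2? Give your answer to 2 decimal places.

L_1/L_2 = (0.262)²(3.00)⁴ = 5.560.
F_1/F_2 = (L_1/L_2)/(d_1/d_2)² = 5.560/0.07290 = 76.27.
m_1 − m_2 = −2.5 log₁₀(76.27) = -4.71.

-4.71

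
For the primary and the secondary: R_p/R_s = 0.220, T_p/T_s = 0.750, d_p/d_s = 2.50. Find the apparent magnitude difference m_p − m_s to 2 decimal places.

L_p/L_s = (0.220)²(0.750)⁴ = 0.01531.
F_p/F_s = (L_p/L_s)/(d_p/d_s)² = 0.01531/6.250 = 0.002450.
m_p − m_s = −2.5 log₁₀(0.002450) = 6.53.

6.53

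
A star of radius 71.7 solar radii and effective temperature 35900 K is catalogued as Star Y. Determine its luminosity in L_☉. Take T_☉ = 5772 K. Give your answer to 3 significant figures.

7.69×10^6 L_☉

L/L_☉ = (R/R_☉)² (T/T_☉)⁴ = (71.7)² × (35900/5772)⁴
       = 5141 × (6.220)⁴ = 5141 × 1496 = 7.693×10^6.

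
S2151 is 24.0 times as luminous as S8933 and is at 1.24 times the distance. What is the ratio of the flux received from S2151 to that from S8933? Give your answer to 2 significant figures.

F = L/(4πd²), so F_S2151/F_S8933 = (L_S2151/L_S8933) / (d_S2151/d_S8933)²
= 24.0 / (1.24)² = 24.0 / 1.538 = 15.61.

16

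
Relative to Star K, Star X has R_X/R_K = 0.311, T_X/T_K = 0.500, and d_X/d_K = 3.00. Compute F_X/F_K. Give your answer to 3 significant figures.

L_X/L_K = (R_X/R_K)²(T_X/T_K)⁴ = (0.311)² × (0.500)⁴ = 0.006045.
F_X/F_K = (L_X/L_K)/(d_X/d_K)² = 0.006045 / (3.00)² = 6.717×10^-4.

6.72×10^-4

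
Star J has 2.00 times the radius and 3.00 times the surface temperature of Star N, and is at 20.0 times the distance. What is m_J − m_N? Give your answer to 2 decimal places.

0.23

L_J/L_N = (2.00)²(3.00)⁴ = 324.0.
F_J/F_N = (L_J/L_N)/(d_J/d_N)² = 324.0/400.0 = 0.8100.
m_J − m_N = −2.5 log₁₀(0.8100) = 0.23.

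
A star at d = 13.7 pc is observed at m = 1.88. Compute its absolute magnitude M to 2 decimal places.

1.20

M = m − 5 log₁₀(d/10 pc) = 1.88 − 5 log₁₀(13.7/10)
  = 1.88 − 5 × 0.137 = 1.88 − 0.68 = 1.20.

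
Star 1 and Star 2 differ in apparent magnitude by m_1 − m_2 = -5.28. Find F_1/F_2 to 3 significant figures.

129

F_1/F_2 = 10^(−(m_1 − m_2)/2.5) = 10^(5.28/2.5) = 10^2.112 = 129.4.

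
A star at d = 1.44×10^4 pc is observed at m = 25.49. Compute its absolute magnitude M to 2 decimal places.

M = m − 5 log₁₀(d/10 pc) = 25.49 − 5 log₁₀(1.44×10^4/10)
  = 25.49 − 5 × 3.158 = 25.49 − 15.79 = 9.70.

9.70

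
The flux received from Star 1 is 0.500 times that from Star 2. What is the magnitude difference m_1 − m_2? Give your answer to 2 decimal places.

m_1 − m_2 = −2.5 log₁₀(F_1/F_2) = −2.5 log₁₀(0.500) = −2.5 × (-0.301) = 0.753.

0.75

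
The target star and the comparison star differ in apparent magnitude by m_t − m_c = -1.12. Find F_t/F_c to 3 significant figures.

F_t/F_c = 10^(−(m_t − m_c)/2.5) = 10^(1.12/2.5) = 10^0.448 = 2.805.

2.81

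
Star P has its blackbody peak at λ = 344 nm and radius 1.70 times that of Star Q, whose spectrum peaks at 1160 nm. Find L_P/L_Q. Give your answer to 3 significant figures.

374

Wien's law gives T ∝ 1/λ_max, so T_P/T_Q = λ_Q/λ_P = 1160/344 = 3.372.
Then L ∝ R²T⁴ gives L_P/L_Q = (1.70)² × (3.372)⁴ = 2.890 × 129.3 = 373.7.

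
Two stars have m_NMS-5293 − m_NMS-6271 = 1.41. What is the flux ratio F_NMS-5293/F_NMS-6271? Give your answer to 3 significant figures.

F_NMS-5293/F_NMS-6271 = 10^(−(m_NMS-5293 − m_NMS-6271)/2.5) = 10^(-1.41/2.5) = 10^-0.564 = 0.2729.

0.273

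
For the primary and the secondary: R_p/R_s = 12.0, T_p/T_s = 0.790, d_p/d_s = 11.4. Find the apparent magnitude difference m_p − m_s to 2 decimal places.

L_p/L_s = (12.0)²(0.790)⁴ = 56.09.
F_p/F_s = (L_p/L_s)/(d_p/d_s)² = 56.09/130.0 = 0.4316.
m_p − m_s = −2.5 log₁₀(0.4316) = 0.91.

0.91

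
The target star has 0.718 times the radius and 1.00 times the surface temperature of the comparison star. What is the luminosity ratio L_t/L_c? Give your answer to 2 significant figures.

From the Stefan–Boltzmann law, L ∝ R²T⁴, so
L_t/L_c = (R_t/R_c)² (T_t/T_c)⁴ = (0.718)² × (1.00)⁴ = 0.5155 × 1.000 = 0.5155.

0.52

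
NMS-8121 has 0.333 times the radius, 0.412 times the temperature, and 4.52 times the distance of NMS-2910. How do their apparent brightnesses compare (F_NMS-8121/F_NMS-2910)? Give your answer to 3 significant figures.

1.56×10^-4

L_NMS-8121/L_NMS-2910 = (R_NMS-8121/R_NMS-2910)²(T_NMS-8121/T_NMS-2910)⁴ = (0.333)² × (0.412)⁴ = 0.003195.
F_NMS-8121/F_NMS-2910 = (L_NMS-8121/L_NMS-2910)/(d_NMS-8121/d_NMS-2910)² = 0.003195 / (4.52)² = 1.564×10^-4.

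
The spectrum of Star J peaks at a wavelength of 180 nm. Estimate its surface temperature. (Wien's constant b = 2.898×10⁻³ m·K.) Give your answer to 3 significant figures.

T = b/λ_max = 2.898×10⁻³ / (180×10⁻⁹) = 1.610×10^4 K.

1.61×10^4 K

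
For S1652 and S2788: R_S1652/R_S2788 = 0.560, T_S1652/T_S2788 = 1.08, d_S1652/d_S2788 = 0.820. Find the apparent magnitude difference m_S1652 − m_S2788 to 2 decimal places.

0.49

L_S1652/L_S2788 = (0.560)²(1.08)⁴ = 0.4266.
F_S1652/F_S2788 = (L_S1652/L_S2788)/(d_S1652/d_S2788)² = 0.4266/0.6724 = 0.6345.
m_S1652 − m_S2788 = −2.5 log₁₀(0.6345) = 0.49.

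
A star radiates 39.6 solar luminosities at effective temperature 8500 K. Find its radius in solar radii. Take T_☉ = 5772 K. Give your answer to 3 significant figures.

2.90 solar radii

R/R_☉ = √(L/L_☉) / (T/T_☉)² = √(39.6) / (1.473)²
       = 6.293 / 2.169 = 2.902.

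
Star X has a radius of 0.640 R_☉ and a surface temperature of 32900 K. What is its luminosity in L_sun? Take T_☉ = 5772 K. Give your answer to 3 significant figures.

432 L_sun

L/L_☉ = (R/R_☉)² (T/T_☉)⁴ = (0.640)² × (32900/5772)⁴
       = 0.4096 × (5.700)⁴ = 0.4096 × 1056 = 432.4.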